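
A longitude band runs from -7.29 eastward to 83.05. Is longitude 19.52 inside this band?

Band width going east from -7.29° to +83.05°: ((83.05 − -7.29) mod 360) = 90.34°.
Offset of +19.52° east of the west edge: ((19.52 − -7.29) mod 360) = 26.81°.
26.81° ≤ 90.34° ⇒ inside.

Yes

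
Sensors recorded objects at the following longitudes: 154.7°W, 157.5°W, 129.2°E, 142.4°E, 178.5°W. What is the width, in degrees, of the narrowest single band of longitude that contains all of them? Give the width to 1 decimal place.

Sort the longitudes: -178.5°, -157.5°, -154.7°, +129.2°, +142.4°.
Eastward gaps between consecutive values (wrapping around): 21.0°, 2.8°, 283.9°, 13.2°, 39.1°.
Largest gap = 283.9° ⇒ minimal covering band is its complement: 360° − 283.9° = 76.1°.
Band runs from +129.2° eastward to -154.7°, crossing the antimeridian.

76.1°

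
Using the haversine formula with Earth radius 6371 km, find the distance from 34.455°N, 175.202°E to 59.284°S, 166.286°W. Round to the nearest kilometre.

10563 km

Δλ = -166.286 − 175.202 = -341.488°; wrapped into (−180°, 180°]: 18.512°.
Δφ = -59.284 − 34.455 = -93.739°.
a = sin²(Δφ/2) + cos φ₁ · cos φ₂ · sin²(Δλ/2) = 0.543502.
c = 2·atan2(√a, √(1−a)) = 1.65791 rad → d = 6371·c ≈ 10562.55 km.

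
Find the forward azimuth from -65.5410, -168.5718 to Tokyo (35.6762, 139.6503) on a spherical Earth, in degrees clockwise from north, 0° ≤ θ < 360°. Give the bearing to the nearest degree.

318°

Δλ = 139.6503 − -168.5718 = 308.2221°; wrapped into (−180°, 180°]: -51.7779°.
θ = atan2( sin Δλ · cos φ₂ , cos φ₁ · sin φ₂ − sin φ₁ · cos φ₂ · cos Δλ )
  = atan2(-0.63818, 0.69896) = -42.397° → normalised to [0°, 360°): 317.603°.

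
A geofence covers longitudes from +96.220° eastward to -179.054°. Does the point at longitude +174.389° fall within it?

Yes

Band width going east from +96.220° to -179.054°: ((-179.054 − 96.220) mod 360) = 84.726°.
Offset of +174.389° east of the west edge: ((174.389 − 96.220) mod 360) = 78.169°.
78.169° ≤ 84.726° ⇒ inside.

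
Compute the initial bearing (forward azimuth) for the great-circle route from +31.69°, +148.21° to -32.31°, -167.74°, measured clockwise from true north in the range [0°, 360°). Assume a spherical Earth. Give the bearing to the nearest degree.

143°

Δλ = -167.74 − 148.21 = -315.95°; wrapped into (−180°, 180°]: 44.05°.
θ = atan2( sin Δλ · cos φ₂ , cos φ₁ · sin φ₂ − sin φ₁ · cos φ₂ · cos Δλ )
  = atan2(0.58763, -0.77392) = 142.791° → normalised to [0°, 360°): 142.791°.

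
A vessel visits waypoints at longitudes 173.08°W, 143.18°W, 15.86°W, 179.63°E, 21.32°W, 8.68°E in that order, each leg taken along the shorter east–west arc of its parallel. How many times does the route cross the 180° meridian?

2

Leg 1: -173.08° → -143.18°, shortest Δλ = 29.9° (east) — does not cross 180°.
Leg 2: -143.18° → -15.86°, shortest Δλ = 127.32° (east) — does not cross 180°.
Leg 3: -15.86° → +179.63°, shortest Δλ = -164.51° (west) — crosses 180°.
Leg 4: +179.63° → -21.32°, shortest Δλ = 159.05° (east) — crosses 180°.
Leg 5: -21.32° → +8.68°, shortest Δλ = 30.0° (east) — does not cross 180°.
Total crossings: 2.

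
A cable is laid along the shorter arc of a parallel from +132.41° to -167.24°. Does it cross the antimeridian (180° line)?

Yes

Naïve |-167.24 − 132.41| = 299.65° > 180°, so the shorter arc goes the other way round — across 180°.
Signed shortest Δλ = ((-167.24 − 132.41 + 180) mod 360) − 180 = 60.35°.
Going east by 60.35° from +132.41° passes through 180° before reaching -167.24°.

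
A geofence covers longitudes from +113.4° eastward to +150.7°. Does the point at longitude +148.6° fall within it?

Band width going east from +113.4° to +150.7°: ((150.7 − 113.4) mod 360) = 37.3°.
Offset of +148.6° east of the west edge: ((148.6 − 113.4) mod 360) = 35.2°.
35.2° ≤ 37.3° ⇒ inside.

Yes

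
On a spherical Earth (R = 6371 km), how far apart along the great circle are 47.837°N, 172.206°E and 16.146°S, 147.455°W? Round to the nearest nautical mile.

Δλ = -147.455 − 172.206 = -319.661°; wrapped into (−180°, 180°]: 40.339°.
Δφ = -16.146 − 47.837 = -63.983°.
a = sin²(Δφ/2) + cos φ₁ · cos φ₂ · sin²(Δλ/2) = 0.357335.
c = 2·atan2(√a, √(1−a)) = 1.28145 rad → d = 6371·c ≈ 8164.09 km ≈ 4408.25 nmi.

4408 nmi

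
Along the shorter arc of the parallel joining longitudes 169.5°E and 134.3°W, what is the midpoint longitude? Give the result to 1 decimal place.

Signed shortest Δλ from +169.5° to -134.3° is +56.2°.
Midpoint longitude = +169.5° + (+56.2°)/2 = +169.5° + 28.1° = +197.6°.
Normalise into (−180°, 180°]: -162.4°.
(The naïve average (+169.5 + -134.3)/2 = 17.6° is on the wrong side of the globe.)

162.4°W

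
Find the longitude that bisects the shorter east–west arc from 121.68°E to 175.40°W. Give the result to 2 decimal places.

Signed shortest Δλ from +121.68° to -175.40° is +62.92°.
Midpoint longitude = +121.68° + (+62.92°)/2 = +121.68° + 31.46° = +153.14°.
(The naïve average (+121.68 + -175.40)/2 = -26.86° is on the wrong side of the globe.)

153.14°E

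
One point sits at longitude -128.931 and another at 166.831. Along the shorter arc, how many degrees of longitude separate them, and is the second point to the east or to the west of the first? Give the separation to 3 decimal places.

64.238° west

Raw difference: 166.831 − -128.931 = 295.762°.
Normalise into (−180°, 180°]: 295.762° − 360° = -64.238°.
Negative ⇒ the second point lies to the west; separation 64.238°.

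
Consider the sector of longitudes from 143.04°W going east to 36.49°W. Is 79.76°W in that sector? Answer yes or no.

Band width going east from -143.04° to -36.49°: ((-36.49 − -143.04) mod 360) = 106.55°.
Offset of -79.76° east of the west edge: ((-79.76 − -143.04) mod 360) = 63.28°.
63.28° ≤ 106.55° ⇒ inside.

Yes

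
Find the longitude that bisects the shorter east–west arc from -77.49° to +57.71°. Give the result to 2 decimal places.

Signed shortest Δλ from -77.49° to +57.71° is +135.20°.
Midpoint longitude = -77.49° + (+135.20°)/2 = -77.49° + 67.60° = -9.89°.

-9.89°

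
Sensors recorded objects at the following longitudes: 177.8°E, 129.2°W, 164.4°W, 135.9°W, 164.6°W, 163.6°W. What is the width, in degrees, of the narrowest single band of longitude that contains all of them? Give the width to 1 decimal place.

Sort the longitudes: -164.6°, -164.4°, -163.6°, -135.9°, -129.2°, +177.8°.
Eastward gaps between consecutive values (wrapping around): 0.2°, 0.8°, 27.7°, 6.7°, 307.0°, 17.6°.
Largest gap = 307.0° ⇒ minimal covering band is its complement: 360° − 307.0° = 53.0°.
Band runs from +177.8° eastward to -129.2°, crossing the antimeridian.

53.0°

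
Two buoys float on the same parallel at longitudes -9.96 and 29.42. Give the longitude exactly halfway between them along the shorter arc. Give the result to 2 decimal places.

Signed shortest Δλ from -9.96° to +29.42° is +39.38°.
Midpoint longitude = -9.96° + (+39.38°)/2 = -9.96° + 19.69° = +9.73°.

+9.73°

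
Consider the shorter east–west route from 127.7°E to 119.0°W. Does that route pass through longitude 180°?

Naïve |-119.0 − 127.7| = 246.7° > 180°, so the shorter arc goes the other way round — across 180°.
Signed shortest Δλ = ((-119.0 − 127.7 + 180) mod 360) − 180 = 113.3°.
Going east by 113.3° from +127.7° passes through 180° before reaching -119.0°.

Yes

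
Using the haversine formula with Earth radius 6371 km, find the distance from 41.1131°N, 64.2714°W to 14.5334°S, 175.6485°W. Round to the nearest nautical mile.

6936 nmi

Δλ = -175.6485 − -64.2714 = -111.3771°.
Δφ = -14.5334 − 41.1131 = -55.6465°.
a = sin²(Δφ/2) + cos φ₁ · cos φ₂ · sin²(Δλ/2) = 0.715421.
c = 2·atan2(√a, √(1−a)) = 2.01622 rad → d = 6371·c ≈ 12845.36 km ≈ 6935.94 nmi.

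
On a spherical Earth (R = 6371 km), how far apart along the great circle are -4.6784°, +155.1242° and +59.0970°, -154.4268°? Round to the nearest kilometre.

Δλ = -154.4268 − 155.1242 = -309.5510°; wrapped into (−180°, 180°]: 50.4490°.
Δφ = 59.0970 − -4.6784 = 63.7754°.
a = sin²(Δφ/2) + cos φ₁ · cos φ₂ · sin²(Δλ/2) = 0.372020.
c = 2·atan2(√a, √(1−a)) = 1.31196 rad → d = 6371·c ≈ 8358.47 km.

8358 km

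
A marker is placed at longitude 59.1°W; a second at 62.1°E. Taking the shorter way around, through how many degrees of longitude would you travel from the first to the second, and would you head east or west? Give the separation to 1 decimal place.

121.2° east

Raw difference: 62.1 − -59.1 = 121.2°.
Normalise into (−180°, 180°]: 121.2° stays 121.2°.
Positive ⇒ the second point lies to the east; separation 121.2°.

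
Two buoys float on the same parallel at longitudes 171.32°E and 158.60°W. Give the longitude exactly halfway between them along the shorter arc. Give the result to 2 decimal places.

Signed shortest Δλ from +171.32° to -158.60° is +30.08°.
Midpoint longitude = +171.32° + (+30.08°)/2 = +171.32° + 15.04° = +186.36°.
Normalise into (−180°, 180°]: -173.64°.
(The naïve average (+171.32 + -158.60)/2 = 6.36° is on the wrong side of the globe.)

173.64°W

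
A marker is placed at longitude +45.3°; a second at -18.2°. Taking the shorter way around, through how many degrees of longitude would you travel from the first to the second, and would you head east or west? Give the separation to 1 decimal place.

Raw difference: -18.2 − 45.3 = -63.5°.
Normalise into (−180°, 180°]: -63.5° stays -63.5°.
Negative ⇒ the second point lies to the west; separation 63.5°.

63.5° west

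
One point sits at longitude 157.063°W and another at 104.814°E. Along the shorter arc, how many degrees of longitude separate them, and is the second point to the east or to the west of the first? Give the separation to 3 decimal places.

98.123° west

Raw difference: 104.814 − -157.063 = 261.877°.
Normalise into (−180°, 180°]: 261.877° − 360° = -98.123°.
Negative ⇒ the second point lies to the west; separation 98.123°.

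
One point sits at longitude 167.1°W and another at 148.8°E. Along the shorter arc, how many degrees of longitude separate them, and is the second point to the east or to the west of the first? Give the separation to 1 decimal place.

44.1° west

Raw difference: 148.8 − -167.1 = 315.9°.
Normalise into (−180°, 180°]: 315.9° − 360° = -44.1°.
Negative ⇒ the second point lies to the west; separation 44.1°.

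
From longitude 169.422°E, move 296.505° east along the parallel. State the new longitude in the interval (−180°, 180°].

105.927°E

Start at +169.422°; shift +296.505° → +465.927°.
+465.927° lies outside (−180°, 180°]; subtract 360° → +105.927°.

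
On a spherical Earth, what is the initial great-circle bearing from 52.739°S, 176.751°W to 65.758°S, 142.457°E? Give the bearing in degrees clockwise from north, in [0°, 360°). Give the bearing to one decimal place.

221.4°

Δλ = 142.457 − -176.751 = 319.208°; wrapped into (−180°, 180°]: -40.792°.
θ = atan2( sin Δλ · cos φ₂ , cos φ₁ · sin φ₂ − sin φ₁ · cos φ₂ · cos Δλ )
  = atan2(-0.26825, -0.30465) = -138.636° → normalised to [0°, 360°): 221.364°.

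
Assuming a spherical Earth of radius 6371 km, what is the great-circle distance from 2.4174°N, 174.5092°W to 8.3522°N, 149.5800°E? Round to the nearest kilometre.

Δλ = 149.5800 − -174.5092 = 324.0892°; wrapped into (−180°, 180°]: -35.9108°.
Δφ = 8.3522 − 2.4174 = 5.9348°.
a = sin²(Δφ/2) + cos φ₁ · cos φ₂ · sin²(Δλ/2) = 0.096623.
c = 2·atan2(√a, √(1−a)) = 0.63216 rad → d = 6371·c ≈ 4027.48 km.

4027 km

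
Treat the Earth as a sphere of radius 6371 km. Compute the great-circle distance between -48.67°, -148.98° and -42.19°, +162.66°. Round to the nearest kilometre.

3776 km

Δλ = 162.66 − -148.98 = 311.64°; wrapped into (−180°, 180°]: -48.36°.
Δφ = -42.19 − -48.67 = 6.48°.
a = sin²(Δφ/2) + cos φ₁ · cos φ₂ · sin²(Δλ/2) = 0.085287.
c = 2·atan2(√a, √(1−a)) = 0.59272 rad → d = 6371·c ≈ 3776.21 km.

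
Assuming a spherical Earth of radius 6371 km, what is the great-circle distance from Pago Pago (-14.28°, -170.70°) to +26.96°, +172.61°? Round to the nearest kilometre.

4927 km

Δλ = 172.61 − -170.70 = 343.31°; wrapped into (−180°, 180°]: -16.69°.
Δφ = 26.96 − -14.28 = 41.24°.
a = sin²(Δφ/2) + cos φ₁ · cos φ₂ · sin²(Δλ/2) = 0.142217.
c = 2·atan2(√a, √(1−a)) = 0.77336 rad → d = 6371·c ≈ 4927.09 km.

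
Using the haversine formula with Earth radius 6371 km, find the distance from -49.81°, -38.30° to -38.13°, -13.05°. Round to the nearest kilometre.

Δλ = -13.05 − -38.30 = 25.25°.
Δφ = -38.13 − -49.81 = 11.68°.
a = sin²(Δφ/2) + cos φ₁ · cos φ₂ · sin²(Δλ/2) = 0.034603.
c = 2·atan2(√a, √(1−a)) = 0.37422 rad → d = 6371·c ≈ 2384.15 km.

2384 km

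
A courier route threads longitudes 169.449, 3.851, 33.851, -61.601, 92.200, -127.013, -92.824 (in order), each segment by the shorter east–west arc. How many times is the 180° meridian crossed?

Leg 1: +169.449° → +3.851°, shortest Δλ = -165.598° (west) — does not cross 180°.
Leg 2: +3.851° → +33.851°, shortest Δλ = 30.0° (east) — does not cross 180°.
Leg 3: +33.851° → -61.601°, shortest Δλ = -95.452° (west) — does not cross 180°.
Leg 4: -61.601° → +92.200°, shortest Δλ = 153.801° (east) — does not cross 180°.
Leg 5: +92.200° → -127.013°, shortest Δλ = 140.787° (east) — crosses 180°.
Leg 6: -127.013° → -92.824°, shortest Δλ = 34.189° (east) — does not cross 180°.
Total crossings: 1.

1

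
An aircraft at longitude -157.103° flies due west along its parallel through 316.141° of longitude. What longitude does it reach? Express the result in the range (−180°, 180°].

-113.244°

Start at -157.103°; shift −316.141° → -473.244°.
-473.244° lies outside (−180°, 180°]; add 360° → -113.244°.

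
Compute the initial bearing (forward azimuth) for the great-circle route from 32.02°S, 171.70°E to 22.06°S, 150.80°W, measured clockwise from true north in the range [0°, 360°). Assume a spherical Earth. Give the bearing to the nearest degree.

Δλ = -150.80 − 171.70 = -322.50°; wrapped into (−180°, 180°]: 37.50°.
θ = atan2( sin Δλ · cos φ₂ , cos φ₁ · sin φ₂ − sin φ₁ · cos φ₂ · cos Δλ )
  = atan2(0.56419, 0.07141) = 82.786° → normalised to [0°, 360°): 82.786°.

83°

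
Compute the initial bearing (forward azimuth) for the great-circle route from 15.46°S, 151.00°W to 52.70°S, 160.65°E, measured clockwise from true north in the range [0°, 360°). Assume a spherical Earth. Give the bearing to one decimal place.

214.5°

Δλ = 160.65 − -151.00 = 311.65°; wrapped into (−180°, 180°]: -48.35°.
θ = atan2( sin Δλ · cos φ₂ , cos φ₁ · sin φ₂ − sin φ₁ · cos φ₂ · cos Δλ )
  = atan2(-0.45281, -0.65934) = -145.520° → normalised to [0°, 360°): 214.480°.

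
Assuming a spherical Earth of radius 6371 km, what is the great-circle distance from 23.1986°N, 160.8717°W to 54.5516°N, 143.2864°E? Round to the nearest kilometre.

Δλ = 143.2864 − -160.8717 = 304.1581°; wrapped into (−180°, 180°]: -55.8419°.
Δφ = 54.5516 − 23.1986 = 31.3530°.
a = sin²(Δφ/2) + cos φ₁ · cos φ₂ · sin²(Δλ/2) = 0.189894.
c = 2·atan2(√a, √(1−a)) = 0.90178 rad → d = 6371·c ≈ 5745.26 km.

5745 km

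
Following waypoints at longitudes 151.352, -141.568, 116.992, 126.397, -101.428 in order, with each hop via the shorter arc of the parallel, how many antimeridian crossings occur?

Leg 1: +151.352° → -141.568°, shortest Δλ = 67.08° (east) — crosses 180°.
Leg 2: -141.568° → +116.992°, shortest Δλ = -101.44° (west) — crosses 180°.
Leg 3: +116.992° → +126.397°, shortest Δλ = 9.405° (east) — does not cross 180°.
Leg 4: +126.397° → -101.428°, shortest Δλ = 132.175° (east) — crosses 180°.
Total crossings: 3.

3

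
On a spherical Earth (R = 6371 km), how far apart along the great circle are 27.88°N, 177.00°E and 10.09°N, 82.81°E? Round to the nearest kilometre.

9891 km

Δλ = 82.81 − 177.00 = -94.19°.
Δφ = 10.09 − 27.88 = -17.79°.
a = sin²(Δφ/2) + cos φ₁ · cos φ₂ · sin²(Δλ/2) = 0.490830.
c = 2·atan2(√a, √(1−a)) = 1.55246 rad → d = 6371·c ≈ 9890.69 km.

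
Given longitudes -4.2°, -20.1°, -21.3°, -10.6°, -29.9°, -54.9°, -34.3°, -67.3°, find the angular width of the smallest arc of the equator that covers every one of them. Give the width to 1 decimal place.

63.1°

Sort the longitudes: -67.3°, -54.9°, -34.3°, -29.9°, -21.3°, -20.1°, -10.6°, -4.2°.
Eastward gaps between consecutive values (wrapping around): 12.4°, 20.6°, 4.4°, 8.6°, 1.2°, 9.5°, 6.4°, 296.9°.
Largest gap = 296.9° ⇒ minimal covering band is its complement: 360° − 296.9° = 63.1°.
Band runs from -67.3° eastward to -4.2°.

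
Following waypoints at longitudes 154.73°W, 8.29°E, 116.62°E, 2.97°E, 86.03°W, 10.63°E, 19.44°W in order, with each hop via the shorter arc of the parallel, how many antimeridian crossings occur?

Leg 1: -154.73° → +8.29°, shortest Δλ = 163.02° (east) — does not cross 180°.
Leg 2: +8.29° → +116.62°, shortest Δλ = 108.33° (east) — does not cross 180°.
Leg 3: +116.62° → +2.97°, shortest Δλ = -113.65° (west) — does not cross 180°.
Leg 4: +2.97° → -86.03°, shortest Δλ = -89.0° (west) — does not cross 180°.
Leg 5: -86.03° → +10.63°, shortest Δλ = 96.66° (east) — does not cross 180°.
Leg 6: +10.63° → -19.44°, shortest Δλ = -30.07° (west) — does not cross 180°.
Total crossings: 0.

0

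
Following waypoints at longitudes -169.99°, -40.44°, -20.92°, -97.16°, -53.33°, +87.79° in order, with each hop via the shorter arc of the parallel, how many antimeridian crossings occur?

0

Leg 1: -169.99° → -40.44°, shortest Δλ = 129.55° (east) — does not cross 180°.
Leg 2: -40.44° → -20.92°, shortest Δλ = 19.52° (east) — does not cross 180°.
Leg 3: -20.92° → -97.16°, shortest Δλ = -76.24° (west) — does not cross 180°.
Leg 4: -97.16° → -53.33°, shortest Δλ = 43.83° (east) — does not cross 180°.
Leg 5: -53.33° → +87.79°, shortest Δλ = 141.12° (east) — does not cross 180°.
Total crossings: 0.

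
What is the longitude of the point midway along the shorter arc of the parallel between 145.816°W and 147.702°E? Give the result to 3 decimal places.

179.057°W

Signed shortest Δλ from -145.816° to +147.702° is -66.482°.
Midpoint longitude = -145.816° + (-66.482°)/2 = -145.816° − 33.241° = -179.057°.
(The naïve average (-145.816 + +147.702)/2 = 0.943° is on the wrong side of the globe.)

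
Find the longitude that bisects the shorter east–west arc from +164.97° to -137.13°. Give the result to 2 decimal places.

-166.08°

Signed shortest Δλ from +164.97° to -137.13° is +57.90°.
Midpoint longitude = +164.97° + (+57.90°)/2 = +164.97° + 28.95° = +193.92°.
Normalise into (−180°, 180°]: -166.08°.
(The naïve average (+164.97 + -137.13)/2 = 13.92° is on the wrong side of the globe.)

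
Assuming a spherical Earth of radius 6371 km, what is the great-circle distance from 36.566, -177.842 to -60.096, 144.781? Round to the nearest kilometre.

Δλ = 144.781 − -177.842 = 322.623°; wrapped into (−180°, 180°]: -37.377°.
Δφ = -60.096 − 36.566 = -96.662°.
a = sin²(Δφ/2) + cos φ₁ · cos φ₂ · sin²(Δλ/2) = 0.599117.
c = 2·atan2(√a, √(1−a)) = 1.77035 rad → d = 6371·c ≈ 11278.92 km.

11279 km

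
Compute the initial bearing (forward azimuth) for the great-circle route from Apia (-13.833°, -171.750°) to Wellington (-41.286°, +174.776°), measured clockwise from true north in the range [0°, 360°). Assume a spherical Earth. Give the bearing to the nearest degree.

201°

Δλ = 174.776 − -171.750 = 346.526°; wrapped into (−180°, 180°]: -13.474°.
θ = atan2( sin Δλ · cos φ₂ , cos φ₁ · sin φ₂ − sin φ₁ · cos φ₂ · cos Δλ )
  = atan2(-0.17509, -0.46597) = -159.406° → normalised to [0°, 360°): 200.594°.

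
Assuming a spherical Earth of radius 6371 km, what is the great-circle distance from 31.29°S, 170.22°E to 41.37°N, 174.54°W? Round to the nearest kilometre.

8229 km

Δλ = -174.54 − 170.22 = -344.76°; wrapped into (−180°, 180°]: 15.24°.
Δφ = 41.37 − -31.29 = 72.66°.
a = sin²(Δφ/2) + cos φ₁ · cos φ₂ · sin²(Δλ/2) = 0.362256.
c = 2·atan2(√a, √(1−a)) = 1.29170 rad → d = 6371·c ≈ 8229.41 km.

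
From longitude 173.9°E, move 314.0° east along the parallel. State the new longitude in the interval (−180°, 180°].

Start at +173.9°; shift +314.0° → +487.9°.
+487.9° lies outside (−180°, 180°]; subtract 360° → +127.9°.

127.9°E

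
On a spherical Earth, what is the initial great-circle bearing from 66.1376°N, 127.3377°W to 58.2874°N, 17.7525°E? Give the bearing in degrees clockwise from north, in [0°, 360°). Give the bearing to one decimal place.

Δλ = 17.7525 − -127.3377 = 145.0902°.
θ = atan2( sin Δλ · cos φ₂ , cos φ₁ · sin φ₂ − sin φ₁ · cos φ₂ · cos Δλ )
  = atan2(0.30083, 0.73836) = 22.167° → normalised to [0°, 360°): 22.167°.

22.2°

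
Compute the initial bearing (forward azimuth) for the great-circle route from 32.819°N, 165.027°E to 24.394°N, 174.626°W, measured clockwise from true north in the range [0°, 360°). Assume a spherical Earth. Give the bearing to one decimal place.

110.1°

Δλ = -174.626 − 165.027 = -339.653°; wrapped into (−180°, 180°]: 20.347°.
θ = atan2( sin Δλ · cos φ₂ , cos φ₁ · sin φ₂ − sin φ₁ · cos φ₂ · cos Δλ )
  = atan2(0.31666, -0.11572) = 110.073° → normalised to [0°, 360°): 110.073°.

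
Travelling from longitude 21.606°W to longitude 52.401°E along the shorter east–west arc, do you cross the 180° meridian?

Signed shortest Δλ = ((52.401 − -21.606 + 180) mod 360) − 180 = 74.007°.
Going east by 74.007° from -21.606° reaches +52.401° without touching 180°.

No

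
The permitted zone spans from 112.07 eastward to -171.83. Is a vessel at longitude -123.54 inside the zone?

Band width going east from +112.07° to -171.83°: ((-171.83 − 112.07) mod 360) = 76.10°.
Offset of -123.54° east of the west edge: ((-123.54 − 112.07) mod 360) = 124.39°.
124.39° > 76.10° ⇒ outside.

No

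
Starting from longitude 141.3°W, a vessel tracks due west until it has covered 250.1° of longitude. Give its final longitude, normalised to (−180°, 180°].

Start at -141.3°; shift −250.1° → -391.4°.
-391.4° lies outside (−180°, 180°]; add 360° → -31.4°.

31.4°W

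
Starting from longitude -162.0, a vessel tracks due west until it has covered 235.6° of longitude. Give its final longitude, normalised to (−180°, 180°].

Start at -162.0°; shift −235.6° → -397.6°.
-397.6° lies outside (−180°, 180°]; add 360° → -37.6°.

-37.6°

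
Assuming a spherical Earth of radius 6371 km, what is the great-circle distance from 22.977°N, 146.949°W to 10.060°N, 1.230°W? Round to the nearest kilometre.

Δλ = -1.230 − -146.949 = 145.719°.
Δφ = 10.060 − 22.977 = -12.917°.
a = sin²(Δφ/2) + cos φ₁ · cos φ₂ · sin²(Δλ/2) = 0.840422.
c = 2·atan2(√a, √(1−a)) = 2.31971 rad → d = 6371·c ≈ 14778.89 km.

14779 km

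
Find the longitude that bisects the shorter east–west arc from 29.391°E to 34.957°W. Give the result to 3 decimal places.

Signed shortest Δλ from +29.391° to -34.957° is -64.348°.
Midpoint longitude = +29.391° + (-64.348°)/2 = +29.391° − 32.174° = -2.783°.

2.783°W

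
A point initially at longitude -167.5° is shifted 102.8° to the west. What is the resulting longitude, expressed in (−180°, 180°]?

Start at -167.5°; shift −102.8° → -270.3°.
-270.3° lies outside (−180°, 180°]; add 360° → +89.7°.

+89.7°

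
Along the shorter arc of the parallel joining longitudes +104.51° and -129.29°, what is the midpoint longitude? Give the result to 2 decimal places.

Signed shortest Δλ from +104.51° to -129.29° is +126.20°.
Midpoint longitude = +104.51° + (+126.20°)/2 = +104.51° + 63.10° = +167.61°.
(The naïve average (+104.51 + -129.29)/2 = -12.39° is on the wrong side of the globe.)

+167.61°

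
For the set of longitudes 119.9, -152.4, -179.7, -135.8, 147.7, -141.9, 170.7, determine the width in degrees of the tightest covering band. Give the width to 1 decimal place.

Sort the longitudes: -179.7°, -152.4°, -141.9°, -135.8°, +119.9°, +147.7°, +170.7°.
Eastward gaps between consecutive values (wrapping around): 27.3°, 10.5°, 6.1°, 255.7°, 27.8°, 23.0°, 9.6°.
Largest gap = 255.7° ⇒ minimal covering band is its complement: 360° − 255.7° = 104.3°.
Band runs from +119.9° eastward to -135.8°, crossing the antimeridian.

104.3°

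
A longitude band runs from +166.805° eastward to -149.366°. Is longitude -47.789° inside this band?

Band width going east from +166.805° to -149.366°: ((-149.366 − 166.805) mod 360) = 43.829°.
Offset of -47.789° east of the west edge: ((-47.789 − 166.805) mod 360) = 145.406°.
145.406° > 43.829° ⇒ outside.

No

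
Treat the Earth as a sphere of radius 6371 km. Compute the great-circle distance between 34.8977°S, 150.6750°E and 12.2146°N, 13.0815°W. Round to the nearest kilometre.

17008 km

Δλ = -13.0815 − 150.6750 = -163.7565°.
Δφ = 12.2146 − -34.8977 = 47.1123°.
a = sin²(Δφ/2) + cos φ₁ · cos φ₂ · sin²(Δλ/2) = 0.945326.
c = 2·atan2(√a, √(1−a)) = 2.66958 rad → d = 6371·c ≈ 17007.87 km.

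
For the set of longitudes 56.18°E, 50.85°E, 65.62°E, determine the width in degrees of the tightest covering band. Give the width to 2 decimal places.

14.77°

Sort the longitudes: +50.85°, +56.18°, +65.62°.
Eastward gaps between consecutive values (wrapping around): 5.33°, 9.44°, 345.23°.
Largest gap = 345.23° ⇒ minimal covering band is its complement: 360° − 345.23° = 14.77°.
Band runs from +50.85° eastward to +65.62°.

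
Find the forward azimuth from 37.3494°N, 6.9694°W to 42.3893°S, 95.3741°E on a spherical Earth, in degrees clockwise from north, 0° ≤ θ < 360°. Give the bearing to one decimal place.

121.4°

Δλ = 95.3741 − -6.9694 = 102.3435°.
θ = atan2( sin Δλ · cos φ₂ , cos φ₁ · sin φ₂ − sin φ₁ · cos φ₂ · cos Δλ )
  = atan2(0.72151, -0.44014) = 121.384° → normalised to [0°, 360°): 121.384°.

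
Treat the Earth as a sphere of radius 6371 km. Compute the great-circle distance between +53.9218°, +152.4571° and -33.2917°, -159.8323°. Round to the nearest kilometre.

10725 km

Δλ = -159.8323 − 152.4571 = -312.2894°; wrapped into (−180°, 180°]: 47.7106°.
Δφ = -33.2917 − 53.9218 = -87.2135°.
a = sin²(Δφ/2) + cos φ₁ · cos φ₂ · sin²(Δλ/2) = 0.556205.
c = 2·atan2(√a, √(1−a)) = 1.68345 rad → d = 6371·c ≈ 10725.23 km.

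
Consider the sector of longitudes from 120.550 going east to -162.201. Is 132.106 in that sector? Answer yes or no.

Yes

Band width going east from +120.550° to -162.201°: ((-162.201 − 120.550) mod 360) = 77.249°.
Offset of +132.106° east of the west edge: ((132.106 − 120.550) mod 360) = 11.556°.
11.556° ≤ 77.249° ⇒ inside.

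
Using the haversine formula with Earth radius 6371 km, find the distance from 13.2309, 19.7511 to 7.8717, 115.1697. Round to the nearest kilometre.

10388 km

Δλ = 115.1697 − 19.7511 = 95.4186°.
Δφ = 7.8717 − 13.2309 = -5.3592°.
a = sin²(Δφ/2) + cos φ₁ · cos φ₂ · sin²(Δλ/2) = 0.529856.
c = 2·atan2(√a, √(1−a)) = 1.63054 rad → d = 6371·c ≈ 10388.20 km.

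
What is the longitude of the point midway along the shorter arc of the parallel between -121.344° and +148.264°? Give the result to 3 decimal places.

Signed shortest Δλ from -121.344° to +148.264° is -90.392°.
Midpoint longitude = -121.344° + (-90.392°)/2 = -121.344° − 45.196° = -166.540°.
(The naïve average (-121.344 + +148.264)/2 = 13.46° is on the wrong side of the globe.)

-166.540°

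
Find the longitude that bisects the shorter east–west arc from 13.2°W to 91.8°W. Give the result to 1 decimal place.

52.5°W

Signed shortest Δλ from -13.2° to -91.8° is -78.6°.
Midpoint longitude = -13.2° + (-78.6°)/2 = -13.2° − 39.3° = -52.5°.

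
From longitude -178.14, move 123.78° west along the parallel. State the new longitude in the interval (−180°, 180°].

+58.08°

Start at -178.14°; shift −123.78° → -301.92°.
-301.92° lies outside (−180°, 180°]; add 360° → +58.08°.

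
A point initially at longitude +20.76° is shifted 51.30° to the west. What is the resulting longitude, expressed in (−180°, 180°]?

-30.54°

Start at +20.76°; shift −51.30° → -30.54°.
-30.54° already lies in (−180°, 180°].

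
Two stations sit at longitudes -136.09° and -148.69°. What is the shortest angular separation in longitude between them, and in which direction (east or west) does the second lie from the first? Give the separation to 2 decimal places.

Raw difference: -148.69 − -136.09 = -12.6°.
Normalise into (−180°, 180°]: -12.6° stays -12.6°.
Negative ⇒ the second point lies to the west; separation 12.60°.

12.60° west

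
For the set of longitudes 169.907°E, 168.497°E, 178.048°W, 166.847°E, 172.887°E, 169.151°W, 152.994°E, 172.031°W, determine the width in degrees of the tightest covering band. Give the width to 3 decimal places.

Sort the longitudes: -178.048°, -172.031°, -169.151°, +152.994°, +166.847°, +168.497°, +169.907°, +172.887°.
Eastward gaps between consecutive values (wrapping around): 6.017°, 2.880°, 322.145°, 13.853°, 1.650°, 1.410°, 2.980°, 9.065°.
Largest gap = 322.145° ⇒ minimal covering band is its complement: 360° − 322.145° = 37.855°.
Band runs from +152.994° eastward to -169.151°, crossing the antimeridian.

37.855°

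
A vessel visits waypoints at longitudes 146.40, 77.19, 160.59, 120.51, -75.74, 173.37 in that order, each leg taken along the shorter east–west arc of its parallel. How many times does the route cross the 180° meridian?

2

Leg 1: +146.40° → +77.19°, shortest Δλ = -69.21° (west) — does not cross 180°.
Leg 2: +77.19° → +160.59°, shortest Δλ = 83.4° (east) — does not cross 180°.
Leg 3: +160.59° → +120.51°, shortest Δλ = -40.08° (west) — does not cross 180°.
Leg 4: +120.51° → -75.74°, shortest Δλ = 163.75° (east) — crosses 180°.
Leg 5: -75.74° → +173.37°, shortest Δλ = -110.89° (west) — crosses 180°.
Total crossings: 2.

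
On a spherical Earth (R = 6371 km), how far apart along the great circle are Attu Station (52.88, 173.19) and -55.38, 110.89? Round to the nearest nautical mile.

Δλ = 110.89 − 173.19 = -62.30°.
Δφ = -55.38 − 52.88 = -108.26°.
a = sin²(Δφ/2) + cos φ₁ · cos φ₂ · sin²(Δλ/2) = 0.748407.
c = 2·atan2(√a, √(1−a)) = 2.09072 rad → d = 6371·c ≈ 13319.97 km ≈ 7192.21 nmi.

7192 nmi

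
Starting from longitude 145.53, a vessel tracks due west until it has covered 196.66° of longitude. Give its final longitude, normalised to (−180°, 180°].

Start at +145.53°; shift −196.66° → -51.13°.
-51.13° already lies in (−180°, 180°].

-51.13°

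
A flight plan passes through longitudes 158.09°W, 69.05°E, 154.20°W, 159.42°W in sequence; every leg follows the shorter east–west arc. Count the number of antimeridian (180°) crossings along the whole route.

Leg 1: -158.09° → +69.05°, shortest Δλ = -132.86° (west) — crosses 180°.
Leg 2: +69.05° → -154.20°, shortest Δλ = 136.75° (east) — crosses 180°.
Leg 3: -154.20° → -159.42°, shortest Δλ = -5.22° (west) — does not cross 180°.
Total crossings: 2.

2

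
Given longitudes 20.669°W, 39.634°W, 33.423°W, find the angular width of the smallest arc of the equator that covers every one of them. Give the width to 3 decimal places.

Sort the longitudes: -39.634°, -33.423°, -20.669°.
Eastward gaps between consecutive values (wrapping around): 6.211°, 12.754°, 341.035°.
Largest gap = 341.035° ⇒ minimal covering band is its complement: 360° − 341.035° = 18.965°.
Band runs from -39.634° eastward to -20.669°.

18.965°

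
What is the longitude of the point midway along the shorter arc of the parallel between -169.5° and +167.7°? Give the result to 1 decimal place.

Signed shortest Δλ from -169.5° to +167.7° is -22.8°.
Midpoint longitude = -169.5° + (-22.8°)/2 = -169.5° − 11.4° = -180.9°.
Normalise into (−180°, 180°]: +179.1°.
(The naïve average (-169.5 + +167.7)/2 = -0.9° is on the wrong side of the globe.)

+179.1°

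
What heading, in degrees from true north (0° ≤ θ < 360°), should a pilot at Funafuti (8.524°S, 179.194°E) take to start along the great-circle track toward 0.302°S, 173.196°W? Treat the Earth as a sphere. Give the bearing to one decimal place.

43.1°

Δλ = -173.196 − 179.194 = -352.390°; wrapped into (−180°, 180°]: 7.610°.
θ = atan2( sin Δλ · cos φ₂ , cos φ₁ · sin φ₂ − sin φ₁ · cos φ₂ · cos Δλ )
  = atan2(0.13243, 0.14170) = 43.062° → normalised to [0°, 360°): 43.062°.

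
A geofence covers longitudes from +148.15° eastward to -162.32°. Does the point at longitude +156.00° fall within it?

Band width going east from +148.15° to -162.32°: ((-162.32 − 148.15) mod 360) = 49.53°.
Offset of +156.00° east of the west edge: ((156.00 − 148.15) mod 360) = 7.85°.
7.85° ≤ 49.53° ⇒ inside.

Yes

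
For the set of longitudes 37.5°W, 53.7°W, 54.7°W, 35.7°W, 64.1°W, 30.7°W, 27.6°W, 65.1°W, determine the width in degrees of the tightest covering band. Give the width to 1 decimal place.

37.5°

Sort the longitudes: -65.1°, -64.1°, -54.7°, -53.7°, -37.5°, -35.7°, -30.7°, -27.6°.
Eastward gaps between consecutive values (wrapping around): 1.0°, 9.4°, 1.0°, 16.2°, 1.8°, 5.0°, 3.1°, 322.5°.
Largest gap = 322.5° ⇒ minimal covering band is its complement: 360° − 322.5° = 37.5°.
Band runs from -65.1° eastward to -27.6°.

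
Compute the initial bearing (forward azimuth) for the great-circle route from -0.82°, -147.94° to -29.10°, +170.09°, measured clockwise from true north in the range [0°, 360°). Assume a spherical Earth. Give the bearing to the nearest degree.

231°

Δλ = 170.09 − -147.94 = 318.03°; wrapped into (−180°, 180°]: -41.97°.
θ = atan2( sin Δλ · cos φ₂ , cos φ₁ · sin φ₂ − sin φ₁ · cos φ₂ · cos Δλ )
  = atan2(-0.58433, -0.47699) = -129.225° → normalised to [0°, 360°): 230.775°.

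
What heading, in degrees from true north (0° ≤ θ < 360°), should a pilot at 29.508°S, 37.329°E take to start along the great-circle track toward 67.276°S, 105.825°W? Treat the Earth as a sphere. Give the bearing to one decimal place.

193.6°

Δλ = -105.825 − 37.329 = -143.154°.
θ = atan2( sin Δλ · cos φ₂ , cos φ₁ · sin φ₂ − sin φ₁ · cos φ₂ · cos Δλ )
  = atan2(-0.23165, -0.95499) = -166.365° → normalised to [0°, 360°): 193.635°.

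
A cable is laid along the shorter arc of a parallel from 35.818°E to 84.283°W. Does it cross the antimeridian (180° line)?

No

Signed shortest Δλ = ((-84.283 − 35.818 + 180) mod 360) − 180 = -120.101°.
Going west by 120.101° from +35.818° reaches -84.283° without touching 180°.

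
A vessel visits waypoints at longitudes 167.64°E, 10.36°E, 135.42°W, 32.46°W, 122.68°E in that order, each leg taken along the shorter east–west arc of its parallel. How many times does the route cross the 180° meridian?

Leg 1: +167.64° → +10.36°, shortest Δλ = -157.28° (west) — does not cross 180°.
Leg 2: +10.36° → -135.42°, shortest Δλ = -145.78° (west) — does not cross 180°.
Leg 3: -135.42° → -32.46°, shortest Δλ = 102.96° (east) — does not cross 180°.
Leg 4: -32.46° → +122.68°, shortest Δλ = 155.14° (east) — does not cross 180°.
Total crossings: 0.

0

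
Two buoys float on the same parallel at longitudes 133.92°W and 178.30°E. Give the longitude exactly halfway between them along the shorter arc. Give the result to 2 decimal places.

Signed shortest Δλ from -133.92° to +178.30° is -47.78°.
Midpoint longitude = -133.92° + (-47.78°)/2 = -133.92° − 23.89° = -157.81°.
(The naïve average (-133.92 + +178.30)/2 = 22.19° is on the wrong side of the globe.)

157.81°W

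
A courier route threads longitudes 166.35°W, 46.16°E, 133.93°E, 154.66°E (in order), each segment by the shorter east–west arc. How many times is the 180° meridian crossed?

1

Leg 1: -166.35° → +46.16°, shortest Δλ = -147.49° (west) — crosses 180°.
Leg 2: +46.16° → +133.93°, shortest Δλ = 87.77° (east) — does not cross 180°.
Leg 3: +133.93° → +154.66°, shortest Δλ = 20.73° (east) — does not cross 180°.
Total crossings: 1.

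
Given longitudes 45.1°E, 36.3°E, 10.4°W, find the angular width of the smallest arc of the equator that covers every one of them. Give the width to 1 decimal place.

Sort the longitudes: -10.4°, +36.3°, +45.1°.
Eastward gaps between consecutive values (wrapping around): 46.7°, 8.8°, 304.5°.
Largest gap = 304.5° ⇒ minimal covering band is its complement: 360° − 304.5° = 55.5°.
Band runs from -10.4° eastward to +45.1°.

55.5°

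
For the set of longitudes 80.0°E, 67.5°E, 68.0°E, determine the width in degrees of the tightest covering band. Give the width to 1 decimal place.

Sort the longitudes: +67.5°, +68.0°, +80.0°.
Eastward gaps between consecutive values (wrapping around): 0.5°, 12.0°, 347.5°.
Largest gap = 347.5° ⇒ minimal covering band is its complement: 360° − 347.5° = 12.5°.
Band runs from +67.5° eastward to +80.0°.

12.5°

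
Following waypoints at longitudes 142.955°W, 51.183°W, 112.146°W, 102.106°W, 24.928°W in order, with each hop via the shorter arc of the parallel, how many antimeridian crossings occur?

Leg 1: -142.955° → -51.183°, shortest Δλ = 91.772° (east) — does not cross 180°.
Leg 2: -51.183° → -112.146°, shortest Δλ = -60.963° (west) — does not cross 180°.
Leg 3: -112.146° → -102.106°, shortest Δλ = 10.04° (east) — does not cross 180°.
Leg 4: -102.106° → -24.928°, shortest Δλ = 77.178° (east) — does not cross 180°.
Total crossings: 0.

0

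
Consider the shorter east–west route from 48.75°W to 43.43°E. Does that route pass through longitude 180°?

No

Signed shortest Δλ = ((43.43 − -48.75 + 180) mod 360) − 180 = 92.18°.
Going east by 92.18° from -48.75° reaches +43.43° without touching 180°.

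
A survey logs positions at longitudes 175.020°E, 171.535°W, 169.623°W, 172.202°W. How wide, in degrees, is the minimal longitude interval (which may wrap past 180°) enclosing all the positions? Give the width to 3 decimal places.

Sort the longitudes: -172.202°, -171.535°, -169.623°, +175.020°.
Eastward gaps between consecutive values (wrapping around): 0.667°, 1.912°, 344.643°, 12.778°.
Largest gap = 344.643° ⇒ minimal covering band is its complement: 360° − 344.643° = 15.357°.
Band runs from +175.020° eastward to -169.623°, crossing the antimeridian.

15.357°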